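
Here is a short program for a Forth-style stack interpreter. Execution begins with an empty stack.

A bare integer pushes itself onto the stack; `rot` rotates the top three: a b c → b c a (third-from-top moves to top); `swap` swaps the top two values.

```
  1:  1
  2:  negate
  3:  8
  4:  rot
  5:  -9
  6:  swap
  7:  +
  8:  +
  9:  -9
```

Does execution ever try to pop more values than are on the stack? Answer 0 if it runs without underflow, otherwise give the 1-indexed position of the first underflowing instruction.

1       [1]
negate  [-1]
8       [-1, 8]
rot  — needs 3 operands, stack has 2 → underflow

4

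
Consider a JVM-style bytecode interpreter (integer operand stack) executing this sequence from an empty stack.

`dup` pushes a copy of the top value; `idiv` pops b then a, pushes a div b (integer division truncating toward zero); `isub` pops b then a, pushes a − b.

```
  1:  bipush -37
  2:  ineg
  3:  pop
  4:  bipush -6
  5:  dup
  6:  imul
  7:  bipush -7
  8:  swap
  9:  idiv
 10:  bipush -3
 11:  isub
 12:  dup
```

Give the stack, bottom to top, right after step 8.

[-7, 36]

bipush -37 -> -37
ineg       -> 37
pop        -> (empty)
bipush -6  -> -6
dup        -> -6 -6
imul       -> 36
bipush -7  -> 36 -7
swap       -> -7 36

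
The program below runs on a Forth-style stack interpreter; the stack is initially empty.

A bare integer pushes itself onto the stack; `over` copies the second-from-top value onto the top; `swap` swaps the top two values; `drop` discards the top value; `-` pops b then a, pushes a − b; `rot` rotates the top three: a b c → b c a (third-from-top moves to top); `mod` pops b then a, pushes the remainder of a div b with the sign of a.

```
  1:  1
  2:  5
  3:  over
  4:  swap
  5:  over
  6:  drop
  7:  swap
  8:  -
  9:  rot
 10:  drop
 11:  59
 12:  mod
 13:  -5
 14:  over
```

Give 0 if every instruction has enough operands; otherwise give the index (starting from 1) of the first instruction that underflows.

1     1
5     1 5
over  1 5 1
swap  1 1 5
over  1 1 5 1
drop  1 1 5
swap  1 5 1
-     1 4
rot  — needs 3 operands, stack has 2 → underflow

9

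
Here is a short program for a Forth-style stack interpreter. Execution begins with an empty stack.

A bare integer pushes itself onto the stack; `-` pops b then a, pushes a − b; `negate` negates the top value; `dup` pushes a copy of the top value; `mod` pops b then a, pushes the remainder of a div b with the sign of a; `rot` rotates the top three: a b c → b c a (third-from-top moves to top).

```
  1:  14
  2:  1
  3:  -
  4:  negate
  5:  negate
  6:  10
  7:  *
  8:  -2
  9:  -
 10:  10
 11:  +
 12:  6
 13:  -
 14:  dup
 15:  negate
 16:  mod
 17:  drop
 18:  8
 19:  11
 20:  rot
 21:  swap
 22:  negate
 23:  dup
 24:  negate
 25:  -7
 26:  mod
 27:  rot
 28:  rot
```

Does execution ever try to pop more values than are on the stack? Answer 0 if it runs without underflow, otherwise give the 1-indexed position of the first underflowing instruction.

14      14
1       14 1
-       13
negate  -13
negate  13
10      13 10
*       130
-2      130 -2
-       132
10      132 10
+       142
6       142 6
-       136
dup     136 136
negate  136 -136
mod     0
drop    (empty)
8       8
11      8 11
rot  — needs 3 operands, stack has 2 → underflow

20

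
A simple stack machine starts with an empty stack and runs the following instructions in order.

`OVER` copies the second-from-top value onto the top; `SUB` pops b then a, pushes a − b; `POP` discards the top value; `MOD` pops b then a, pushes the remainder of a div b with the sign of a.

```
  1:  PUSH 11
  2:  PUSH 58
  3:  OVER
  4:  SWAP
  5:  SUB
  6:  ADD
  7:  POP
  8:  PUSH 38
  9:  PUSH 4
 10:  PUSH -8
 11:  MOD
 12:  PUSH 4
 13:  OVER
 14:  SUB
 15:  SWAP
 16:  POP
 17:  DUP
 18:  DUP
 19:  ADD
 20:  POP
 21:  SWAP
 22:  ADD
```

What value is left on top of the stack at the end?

38

PUSH 11 : 11
PUSH 58 : 11 58
OVER    : 11 58 11
SWAP    : 11 11 58
SUB     : 11 -47
ADD     : -36
POP     : (empty)
PUSH 38 : 38
PUSH 4  : 38 4
PUSH -8 : 38 4 -8
MOD     : 38 4
PUSH 4  : 38 4 4
OVER    : 38 4 4 4
SUB     : 38 4 0
SWAP    : 38 0 4
POP     : 38 0
DUP     : 38 0 0
DUP     : 38 0 0 0
ADD     : 38 0 0
POP     : 38 0
SWAP    : 0 38
ADD     : 38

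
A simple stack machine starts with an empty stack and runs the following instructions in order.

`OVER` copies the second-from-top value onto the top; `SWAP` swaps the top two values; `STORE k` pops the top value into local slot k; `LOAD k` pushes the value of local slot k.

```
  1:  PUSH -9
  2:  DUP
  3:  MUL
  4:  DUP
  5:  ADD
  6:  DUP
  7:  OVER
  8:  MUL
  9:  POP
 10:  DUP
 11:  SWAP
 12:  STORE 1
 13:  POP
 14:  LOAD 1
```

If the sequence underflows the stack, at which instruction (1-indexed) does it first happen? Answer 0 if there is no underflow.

PUSH -9 : [-9]
DUP     : [-9, -9]
MUL     : [81]
DUP     : [81, 81]
ADD     : [162]
DUP     : [162, 162]
OVER    : [162, 162, 162]
MUL     : [162, 26244]
POP     : [162]
DUP     : [162, 162]
SWAP    : [162, 162]
STORE 1 : [162]
POP     : []
LOAD 1  : [162]

0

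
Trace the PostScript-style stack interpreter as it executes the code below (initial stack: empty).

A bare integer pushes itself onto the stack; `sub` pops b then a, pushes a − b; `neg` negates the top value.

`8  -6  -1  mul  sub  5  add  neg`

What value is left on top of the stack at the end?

-7

8   → 8
-6  → 8 -6
-1  → 8 -6 -1
mul → 8 6
sub → 2
5   → 2 5
add → 7
neg → -7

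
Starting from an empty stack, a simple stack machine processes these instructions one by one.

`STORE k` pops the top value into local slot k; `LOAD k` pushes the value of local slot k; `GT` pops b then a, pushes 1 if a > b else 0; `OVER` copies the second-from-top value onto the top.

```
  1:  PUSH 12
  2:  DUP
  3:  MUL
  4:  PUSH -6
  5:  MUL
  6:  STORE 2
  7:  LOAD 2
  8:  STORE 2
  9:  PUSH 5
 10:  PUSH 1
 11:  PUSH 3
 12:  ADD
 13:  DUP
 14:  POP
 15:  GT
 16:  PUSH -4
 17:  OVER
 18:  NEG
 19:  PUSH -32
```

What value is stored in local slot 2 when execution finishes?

PUSH 12  → 12
DUP      → 12 12
MUL      → 144
PUSH -6  → 144 -6
MUL      → -864
STORE 2  → (empty)
LOAD 2   → -864
STORE 2  → (empty)
PUSH 5   → 5
PUSH 1   → 5 1
PUSH 3   → 5 1 3
ADD      → 5 4
DUP      → 5 4 4
POP      → 5 4
GT       → 1
PUSH -4  → 1 -4
OVER     → 1 -4 1
NEG      → 1 -4 -1
PUSH -32 → 1 -4 -1 -32

-864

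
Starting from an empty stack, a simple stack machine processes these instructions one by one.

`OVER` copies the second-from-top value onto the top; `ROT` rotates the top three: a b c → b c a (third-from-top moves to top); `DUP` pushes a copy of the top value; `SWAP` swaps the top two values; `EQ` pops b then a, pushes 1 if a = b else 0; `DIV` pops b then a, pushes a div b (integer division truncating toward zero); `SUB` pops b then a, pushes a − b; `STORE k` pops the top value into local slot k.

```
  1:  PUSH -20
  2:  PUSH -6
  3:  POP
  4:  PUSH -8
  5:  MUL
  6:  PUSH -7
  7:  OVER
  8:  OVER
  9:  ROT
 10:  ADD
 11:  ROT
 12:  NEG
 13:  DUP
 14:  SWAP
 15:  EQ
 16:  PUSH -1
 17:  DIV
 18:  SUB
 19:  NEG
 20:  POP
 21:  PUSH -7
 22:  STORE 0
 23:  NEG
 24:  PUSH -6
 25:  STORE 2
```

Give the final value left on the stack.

PUSH -20 → [-20]
PUSH -6  → [-20, -6]
POP      → [-20]
PUSH -8  → [-20, -8]
MUL      → [160]
PUSH -7  → [160, -7]
OVER     → [160, -7, 160]
OVER     → [160, -7, 160, -7]
ROT      → [160, 160, -7, -7]
ADD      → [160, 160, -14]
ROT      → [160, -14, 160]
NEG      → [160, -14, -160]
DUP      → [160, -14, -160, -160]
SWAP     → [160, -14, -160, -160]
EQ       → [160, -14, 1]
PUSH -1  → [160, -14, 1, -1]
DIV      → [160, -14, -1]
SUB      → [160, -13]
NEG      → [160, 13]
POP      → [160]
PUSH -7  → [160, -7]
STORE 0  → [160]
NEG      → [-160]
PUSH -6  → [-160, -6]
STORE 2  → [-160]

-160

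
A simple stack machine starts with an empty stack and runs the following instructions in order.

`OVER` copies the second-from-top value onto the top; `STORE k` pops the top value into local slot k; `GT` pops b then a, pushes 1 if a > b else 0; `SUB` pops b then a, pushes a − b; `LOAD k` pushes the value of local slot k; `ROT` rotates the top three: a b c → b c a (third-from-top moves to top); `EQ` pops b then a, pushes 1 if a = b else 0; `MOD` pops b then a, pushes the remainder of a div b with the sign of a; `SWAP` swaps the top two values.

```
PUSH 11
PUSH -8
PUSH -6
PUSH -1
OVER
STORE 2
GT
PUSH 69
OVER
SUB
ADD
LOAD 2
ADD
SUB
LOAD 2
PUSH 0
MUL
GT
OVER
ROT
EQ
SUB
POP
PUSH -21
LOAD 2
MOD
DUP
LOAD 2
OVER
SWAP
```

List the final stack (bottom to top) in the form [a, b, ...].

[-3, -3, -3, -6]

PUSH 11  -> 11
PUSH -8  -> 11 -8
PUSH -6  -> 11 -8 -6
PUSH -1  -> 11 -8 -6 -1
OVER     -> 11 -8 -6 -1 -6
STORE 2  -> 11 -8 -6 -1
GT       -> 11 -8 0
PUSH 69  -> 11 -8 0 69
OVER     -> 11 -8 0 69 0
SUB      -> 11 -8 0 69
ADD      -> 11 -8 69
LOAD 2   -> 11 -8 69 -6
ADD      -> 11 -8 63
SUB      -> 11 -71
LOAD 2   -> 11 -71 -6
PUSH 0   -> 11 -71 -6 0
MUL      -> 11 -71 0
GT       -> 11 0
OVER     -> 11 0 11
ROT      -> 0 11 11
EQ       -> 0 1
SUB      -> -1
POP      -> (empty)
PUSH -21 -> -21
LOAD 2   -> -21 -6
MOD      -> -3
DUP      -> -3 -3
LOAD 2   -> -3 -3 -6
OVER     -> -3 -3 -6 -3
SWAP     -> -3 -3 -3 -6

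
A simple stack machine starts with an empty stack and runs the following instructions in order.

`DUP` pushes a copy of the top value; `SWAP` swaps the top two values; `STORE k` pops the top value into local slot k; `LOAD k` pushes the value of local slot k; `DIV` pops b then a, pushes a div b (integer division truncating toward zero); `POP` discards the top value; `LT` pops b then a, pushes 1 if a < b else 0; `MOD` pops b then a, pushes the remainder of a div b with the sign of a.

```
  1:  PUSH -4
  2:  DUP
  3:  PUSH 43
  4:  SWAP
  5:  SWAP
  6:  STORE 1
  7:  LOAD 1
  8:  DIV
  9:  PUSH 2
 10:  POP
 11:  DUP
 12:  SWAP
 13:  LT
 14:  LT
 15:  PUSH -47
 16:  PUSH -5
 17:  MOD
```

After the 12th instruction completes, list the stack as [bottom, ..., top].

PUSH -4  [-4]
DUP      [-4, -4]
PUSH 43  [-4, -4, 43]
SWAP     [-4, 43, -4]
SWAP     [-4, -4, 43]
STORE 1  [-4, -4]
LOAD 1   [-4, -4, 43]
DIV      [-4, 0]
PUSH 2   [-4, 0, 2]
POP      [-4, 0]
DUP      [-4, 0, 0]
SWAP     [-4, 0, 0]

[-4, 0, 0]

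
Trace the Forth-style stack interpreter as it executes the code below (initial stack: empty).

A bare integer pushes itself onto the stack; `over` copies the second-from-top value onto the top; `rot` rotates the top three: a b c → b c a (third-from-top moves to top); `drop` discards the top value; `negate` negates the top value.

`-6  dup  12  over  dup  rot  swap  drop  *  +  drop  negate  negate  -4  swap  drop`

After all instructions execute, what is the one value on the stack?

-4

-6     -> [-6]
dup    -> [-6, -6]
12     -> [-6, -6, 12]
over   -> [-6, -6, 12, -6]
dup    -> [-6, -6, 12, -6, -6]
rot    -> [-6, -6, -6, -6, 12]
swap   -> [-6, -6, -6, 12, -6]
drop   -> [-6, -6, -6, 12]
*      -> [-6, -6, -72]
+      -> [-6, -78]
drop   -> [-6]
negate -> [6]
negate -> [-6]
-4     -> [-6, -4]
swap   -> [-4, -6]
drop   -> [-4]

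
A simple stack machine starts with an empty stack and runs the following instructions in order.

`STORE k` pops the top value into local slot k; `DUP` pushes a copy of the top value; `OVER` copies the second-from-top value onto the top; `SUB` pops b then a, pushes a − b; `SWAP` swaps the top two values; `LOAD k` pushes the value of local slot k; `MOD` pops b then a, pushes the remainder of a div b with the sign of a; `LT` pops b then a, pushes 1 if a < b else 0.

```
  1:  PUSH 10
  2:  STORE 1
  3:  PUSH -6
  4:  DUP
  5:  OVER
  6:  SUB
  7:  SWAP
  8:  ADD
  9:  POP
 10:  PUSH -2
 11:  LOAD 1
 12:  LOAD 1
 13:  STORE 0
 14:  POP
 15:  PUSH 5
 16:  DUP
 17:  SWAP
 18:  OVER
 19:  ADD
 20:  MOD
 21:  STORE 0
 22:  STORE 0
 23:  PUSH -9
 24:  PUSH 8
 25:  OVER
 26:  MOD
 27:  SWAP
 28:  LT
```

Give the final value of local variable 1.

10

PUSH 10 : [10]
STORE 1 : []
PUSH -6 : [-6]
DUP     : [-6, -6]
OVER    : [-6, -6, -6]
SUB     : [-6, 0]
SWAP    : [0, -6]
ADD     : [-6]
POP     : []
PUSH -2 : [-2]
LOAD 1  : [-2, 10]
LOAD 1  : [-2, 10, 10]
STORE 0 : [-2, 10]
POP     : [-2]
PUSH 5  : [-2, 5]
DUP     : [-2, 5, 5]
SWAP    : [-2, 5, 5]
OVER    : [-2, 5, 5, 5]
ADD     : [-2, 5, 10]
MOD     : [-2, 5]
STORE 0 : [-2]
STORE 0 : []
PUSH -9 : [-9]
PUSH 8  : [-9, 8]
OVER    : [-9, 8, -9]
MOD     : [-9, 8]
SWAP    : [8, -9]
LT      : [0]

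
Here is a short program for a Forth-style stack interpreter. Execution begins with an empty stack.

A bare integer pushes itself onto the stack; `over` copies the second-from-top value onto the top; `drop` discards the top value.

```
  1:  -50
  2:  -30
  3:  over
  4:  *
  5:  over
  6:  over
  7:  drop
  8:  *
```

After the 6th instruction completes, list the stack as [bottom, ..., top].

[-50, 1500, -50, 1500]

-50  : [-50]
-30  : [-50, -30]
over : [-50, -30, -50]
*    : [-50, 1500]
over : [-50, 1500, -50]
over : [-50, 1500, -50, 1500]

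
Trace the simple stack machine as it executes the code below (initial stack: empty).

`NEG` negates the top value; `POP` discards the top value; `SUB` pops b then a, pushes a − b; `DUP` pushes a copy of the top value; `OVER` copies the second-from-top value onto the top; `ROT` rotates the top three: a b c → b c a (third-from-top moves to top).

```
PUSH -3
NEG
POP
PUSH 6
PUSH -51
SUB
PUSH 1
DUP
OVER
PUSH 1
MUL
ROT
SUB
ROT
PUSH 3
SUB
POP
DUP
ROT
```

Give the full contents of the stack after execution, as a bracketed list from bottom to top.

PUSH -3  -> -3
NEG      -> 3
POP      -> (empty)
PUSH 6   -> 6
PUSH -51 -> 6 -51
SUB      -> 57
PUSH 1   -> 57 1
DUP      -> 57 1 1
OVER     -> 57 1 1 1
PUSH 1   -> 57 1 1 1 1
MUL      -> 57 1 1 1
ROT      -> 57 1 1 1
SUB      -> 57 1 0
ROT      -> 1 0 57
PUSH 3   -> 1 0 57 3
SUB      -> 1 0 54
POP      -> 1 0
DUP      -> 1 0 0
ROT      -> 0 0 1

[0, 0, 1]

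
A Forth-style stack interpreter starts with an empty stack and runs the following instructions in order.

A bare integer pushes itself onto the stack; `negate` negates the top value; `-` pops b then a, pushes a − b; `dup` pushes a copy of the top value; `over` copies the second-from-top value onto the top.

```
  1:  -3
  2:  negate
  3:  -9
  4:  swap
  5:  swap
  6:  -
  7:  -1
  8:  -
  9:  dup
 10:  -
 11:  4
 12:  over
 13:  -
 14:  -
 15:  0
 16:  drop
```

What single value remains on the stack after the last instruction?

-4

-3     -> [-3]
negate -> [3]
-9     -> [3, -9]
swap   -> [-9, 3]
swap   -> [3, -9]
-      -> [12]
-1     -> [12, -1]
-      -> [13]
dup    -> [13, 13]
-      -> [0]
4      -> [0, 4]
over   -> [0, 4, 0]
-      -> [0, 4]
-      -> [-4]
0      -> [-4, 0]
drop   -> [-4]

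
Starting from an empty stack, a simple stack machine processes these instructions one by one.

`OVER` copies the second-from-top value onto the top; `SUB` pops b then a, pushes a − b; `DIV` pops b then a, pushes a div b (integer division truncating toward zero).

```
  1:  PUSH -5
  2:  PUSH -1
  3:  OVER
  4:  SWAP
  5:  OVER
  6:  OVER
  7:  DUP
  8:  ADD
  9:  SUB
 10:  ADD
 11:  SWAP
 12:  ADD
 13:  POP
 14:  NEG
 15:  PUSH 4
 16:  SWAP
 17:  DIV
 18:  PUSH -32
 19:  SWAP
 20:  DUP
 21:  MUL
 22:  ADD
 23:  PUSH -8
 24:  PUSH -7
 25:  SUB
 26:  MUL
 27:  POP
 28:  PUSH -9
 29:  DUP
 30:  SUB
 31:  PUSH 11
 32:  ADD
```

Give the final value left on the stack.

11

PUSH -5  → [-5]
PUSH -1  → [-5, -1]
OVER     → [-5, -1, -5]
SWAP     → [-5, -5, -1]
OVER     → [-5, -5, -1, -5]
OVER     → [-5, -5, -1, -5, -1]
DUP      → [-5, -5, -1, -5, -1, -1]
ADD      → [-5, -5, -1, -5, -2]
SUB      → [-5, -5, -1, -3]
ADD      → [-5, -5, -4]
SWAP     → [-5, -4, -5]
ADD      → [-5, -9]
POP      → [-5]
NEG      → [5]
PUSH 4   → [5, 4]
SWAP     → [4, 5]
DIV      → [0]
PUSH -32 → [0, -32]
SWAP     → [-32, 0]
DUP      → [-32, 0, 0]
MUL      → [-32, 0]
ADD      → [-32]
PUSH -8  → [-32, -8]
PUSH -7  → [-32, -8, -7]
SUB      → [-32, -1]
MUL      → [32]
POP      → []
PUSH -9  → [-9]
DUP      → [-9, -9]
SUB      → [0]
PUSH 11  → [0, 11]
ADD      → [11]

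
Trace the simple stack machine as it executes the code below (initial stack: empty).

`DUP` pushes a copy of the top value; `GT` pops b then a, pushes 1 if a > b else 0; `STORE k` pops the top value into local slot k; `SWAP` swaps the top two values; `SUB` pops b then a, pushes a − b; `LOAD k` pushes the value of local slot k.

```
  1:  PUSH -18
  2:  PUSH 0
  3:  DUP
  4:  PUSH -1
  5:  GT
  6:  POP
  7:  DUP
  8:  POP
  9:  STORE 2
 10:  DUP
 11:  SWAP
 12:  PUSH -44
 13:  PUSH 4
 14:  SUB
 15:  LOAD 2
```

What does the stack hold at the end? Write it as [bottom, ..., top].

[-18, -18, -48, 0]

PUSH -18 : -18
PUSH 0   : -18 0
DUP      : -18 0 0
PUSH -1  : -18 0 0 -1
GT       : -18 0 1
POP      : -18 0
DUP      : -18 0 0
POP      : -18 0
STORE 2  : -18
DUP      : -18 -18
SWAP     : -18 -18
PUSH -44 : -18 -18 -44
PUSH 4   : -18 -18 -44 4
SUB      : -18 -18 -48
LOAD 2   : -18 -18 -48 0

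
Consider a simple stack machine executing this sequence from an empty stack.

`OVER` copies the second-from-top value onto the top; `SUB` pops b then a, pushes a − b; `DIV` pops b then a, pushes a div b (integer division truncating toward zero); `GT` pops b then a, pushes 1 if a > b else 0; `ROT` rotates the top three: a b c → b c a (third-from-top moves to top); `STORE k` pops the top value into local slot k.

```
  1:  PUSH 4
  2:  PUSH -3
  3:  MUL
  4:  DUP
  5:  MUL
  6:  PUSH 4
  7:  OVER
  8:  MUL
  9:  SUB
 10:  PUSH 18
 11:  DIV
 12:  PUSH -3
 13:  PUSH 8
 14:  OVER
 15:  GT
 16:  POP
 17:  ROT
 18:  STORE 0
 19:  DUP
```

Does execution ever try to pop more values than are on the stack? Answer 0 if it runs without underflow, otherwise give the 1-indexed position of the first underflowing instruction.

17

PUSH 4   [4]
PUSH -3  [4, -3]
MUL      [-12]
DUP      [-12, -12]
MUL      [144]
PUSH 4   [144, 4]
OVER     [144, 4, 144]
MUL      [144, 576]
SUB      [-432]
PUSH 18  [-432, 18]
DIV      [-24]
PUSH -3  [-24, -3]
PUSH 8   [-24, -3, 8]
OVER     [-24, -3, 8, -3]
GT       [-24, -3, 1]
POP      [-24, -3]
ROT  — needs 3 operands, stack has 2 → underflow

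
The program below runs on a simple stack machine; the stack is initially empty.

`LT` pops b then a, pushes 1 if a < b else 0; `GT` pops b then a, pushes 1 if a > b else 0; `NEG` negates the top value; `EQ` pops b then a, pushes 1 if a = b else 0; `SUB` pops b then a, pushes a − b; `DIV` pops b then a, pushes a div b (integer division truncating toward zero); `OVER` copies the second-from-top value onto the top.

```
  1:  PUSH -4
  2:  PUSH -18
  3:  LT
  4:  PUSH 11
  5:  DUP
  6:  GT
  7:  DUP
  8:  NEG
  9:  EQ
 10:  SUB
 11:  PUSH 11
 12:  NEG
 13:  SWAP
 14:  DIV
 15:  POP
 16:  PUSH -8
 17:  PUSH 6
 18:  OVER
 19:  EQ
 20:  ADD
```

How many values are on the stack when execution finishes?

PUSH -4   -4
PUSH -18  -4 -18
LT        0
PUSH 11   0 11
DUP       0 11 11
GT        0 0
DUP       0 0 0
NEG       0 0 0
EQ        0 1
SUB       -1
PUSH 11   -1 11
NEG       -1 -11
SWAP      -11 -1
DIV       11
POP       (empty)
PUSH -8   -8
PUSH 6    -8 6
OVER      -8 6 -8
EQ        -8 0
ADD       -8

1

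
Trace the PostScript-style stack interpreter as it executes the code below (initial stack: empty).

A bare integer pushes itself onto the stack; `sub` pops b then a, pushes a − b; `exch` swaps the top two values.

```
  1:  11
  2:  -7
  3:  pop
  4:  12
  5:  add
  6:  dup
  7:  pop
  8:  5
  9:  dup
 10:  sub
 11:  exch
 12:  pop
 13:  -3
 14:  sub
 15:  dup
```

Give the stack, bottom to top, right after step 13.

[0, -3]

11   -> 11
-7   -> 11 -7
pop  -> 11
12   -> 11 12
add  -> 23
dup  -> 23 23
pop  -> 23
5    -> 23 5
dup  -> 23 5 5
sub  -> 23 0
exch -> 0 23
pop  -> 0
-3   -> 0 -3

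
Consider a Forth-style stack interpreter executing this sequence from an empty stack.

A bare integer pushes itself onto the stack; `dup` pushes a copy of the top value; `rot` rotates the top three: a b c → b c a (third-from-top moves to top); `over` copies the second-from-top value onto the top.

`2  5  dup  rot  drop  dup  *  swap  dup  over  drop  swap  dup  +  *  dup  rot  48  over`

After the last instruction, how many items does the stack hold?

2     2
5     2 5
dup   2 5 5
rot   5 5 2
drop  5 5
dup   5 5 5
*     5 25
swap  25 5
dup   25 5 5
over  25 5 5 5
drop  25 5 5
swap  25 5 5
dup   25 5 5 5
+     25 5 10
*     25 50
dup   25 50 50
rot   50 50 25
48    50 50 25 48
over  50 50 25 48 25

5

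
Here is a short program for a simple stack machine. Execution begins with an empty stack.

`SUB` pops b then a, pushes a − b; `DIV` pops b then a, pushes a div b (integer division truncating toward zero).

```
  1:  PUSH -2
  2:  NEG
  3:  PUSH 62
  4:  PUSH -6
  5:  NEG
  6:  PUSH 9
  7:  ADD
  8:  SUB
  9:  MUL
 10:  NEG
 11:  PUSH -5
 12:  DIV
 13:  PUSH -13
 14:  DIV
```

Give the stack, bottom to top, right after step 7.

[2, 62, 15]

PUSH -2 : [-2]
NEG     : [2]
PUSH 62 : [2, 62]
PUSH -6 : [2, 62, -6]
NEG     : [2, 62, 6]
PUSH 9  : [2, 62, 6, 9]
ADD     : [2, 62, 15]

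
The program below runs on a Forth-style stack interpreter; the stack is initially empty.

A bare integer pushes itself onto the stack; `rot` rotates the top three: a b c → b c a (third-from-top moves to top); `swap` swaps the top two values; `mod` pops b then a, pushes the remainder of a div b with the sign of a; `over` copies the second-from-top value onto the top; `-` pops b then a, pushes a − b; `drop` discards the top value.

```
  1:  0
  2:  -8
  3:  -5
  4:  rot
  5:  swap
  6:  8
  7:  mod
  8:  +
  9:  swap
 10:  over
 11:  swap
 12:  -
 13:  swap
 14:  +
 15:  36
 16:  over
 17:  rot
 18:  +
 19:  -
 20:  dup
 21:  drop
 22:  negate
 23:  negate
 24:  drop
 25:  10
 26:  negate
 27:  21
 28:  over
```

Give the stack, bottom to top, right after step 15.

[-2, 36]

0     [0]
-8    [0, -8]
-5    [0, -8, -5]
rot   [-8, -5, 0]
swap  [-8, 0, -5]
8     [-8, 0, -5, 8]
mod   [-8, 0, -5]
+     [-8, -5]
swap  [-5, -8]
over  [-5, -8, -5]
swap  [-5, -5, -8]
-     [-5, 3]
swap  [3, -5]
+     [-2]
36    [-2, 36]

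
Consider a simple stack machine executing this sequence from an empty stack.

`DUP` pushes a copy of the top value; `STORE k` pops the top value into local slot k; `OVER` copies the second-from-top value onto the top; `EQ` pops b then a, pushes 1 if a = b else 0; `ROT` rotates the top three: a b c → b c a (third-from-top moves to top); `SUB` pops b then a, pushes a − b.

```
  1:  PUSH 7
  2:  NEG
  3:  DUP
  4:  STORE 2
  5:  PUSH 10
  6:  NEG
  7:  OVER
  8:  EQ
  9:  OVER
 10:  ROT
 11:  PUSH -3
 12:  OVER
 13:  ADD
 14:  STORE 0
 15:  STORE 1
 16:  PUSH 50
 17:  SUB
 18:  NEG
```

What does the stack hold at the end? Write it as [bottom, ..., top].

PUSH 7  : 7
NEG     : -7
DUP     : -7 -7
STORE 2 : -7
PUSH 10 : -7 10
NEG     : -7 -10
OVER    : -7 -10 -7
EQ      : -7 0
OVER    : -7 0 -7
ROT     : 0 -7 -7
PUSH -3 : 0 -7 -7 -3
OVER    : 0 -7 -7 -3 -7
ADD     : 0 -7 -7 -10
STORE 0 : 0 -7 -7
STORE 1 : 0 -7
PUSH 50 : 0 -7 50
SUB     : 0 -57
NEG     : 0 57

[0, 57]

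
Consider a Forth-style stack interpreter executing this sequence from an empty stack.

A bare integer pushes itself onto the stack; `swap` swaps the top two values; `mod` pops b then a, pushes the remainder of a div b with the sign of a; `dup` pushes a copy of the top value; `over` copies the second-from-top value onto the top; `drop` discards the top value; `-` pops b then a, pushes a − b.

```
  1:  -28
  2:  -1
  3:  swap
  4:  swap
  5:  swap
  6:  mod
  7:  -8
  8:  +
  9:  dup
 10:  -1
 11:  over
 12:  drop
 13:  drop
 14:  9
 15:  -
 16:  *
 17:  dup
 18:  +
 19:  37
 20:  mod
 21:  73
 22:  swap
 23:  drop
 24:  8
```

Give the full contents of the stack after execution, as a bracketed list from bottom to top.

-28   [-28]
-1    [-28, -1]
swap  [-1, -28]
swap  [-28, -1]
swap  [-1, -28]
mod   [-1]
-8    [-1, -8]
+     [-9]
dup   [-9, -9]
-1    [-9, -9, -1]
over  [-9, -9, -1, -9]
drop  [-9, -9, -1]
drop  [-9, -9]
9     [-9, -9, 9]
-     [-9, -18]
*     [162]
dup   [162, 162]
+     [324]
37    [324, 37]
mod   [28]
73    [28, 73]
swap  [73, 28]
drop  [73]
8     [73, 8]

[73, 8]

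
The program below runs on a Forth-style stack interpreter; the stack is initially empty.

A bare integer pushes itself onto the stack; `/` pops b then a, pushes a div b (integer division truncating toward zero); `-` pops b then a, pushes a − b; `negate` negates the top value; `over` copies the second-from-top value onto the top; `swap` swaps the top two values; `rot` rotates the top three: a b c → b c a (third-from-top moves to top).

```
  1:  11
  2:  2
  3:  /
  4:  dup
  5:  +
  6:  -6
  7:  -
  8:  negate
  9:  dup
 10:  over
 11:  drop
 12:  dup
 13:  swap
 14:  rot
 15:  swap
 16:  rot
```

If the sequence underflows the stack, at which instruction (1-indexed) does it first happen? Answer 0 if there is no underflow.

0

11     -> 11
2      -> 11 2
/      -> 5
dup    -> 5 5
+      -> 10
-6     -> 10 -6
-      -> 16
negate -> -16
dup    -> -16 -16
over   -> -16 -16 -16
drop   -> -16 -16
dup    -> -16 -16 -16
swap   -> -16 -16 -16
rot    -> -16 -16 -16
swap   -> -16 -16 -16
rot    -> -16 -16 -16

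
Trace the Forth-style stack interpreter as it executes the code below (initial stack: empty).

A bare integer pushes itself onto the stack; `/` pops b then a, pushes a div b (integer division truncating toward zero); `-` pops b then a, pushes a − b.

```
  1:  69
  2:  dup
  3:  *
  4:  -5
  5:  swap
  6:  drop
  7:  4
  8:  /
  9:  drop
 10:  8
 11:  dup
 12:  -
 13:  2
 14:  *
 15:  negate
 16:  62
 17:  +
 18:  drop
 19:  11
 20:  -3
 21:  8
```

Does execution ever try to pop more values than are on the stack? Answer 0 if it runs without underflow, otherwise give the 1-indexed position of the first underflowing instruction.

0

69     → [69]
dup    → [69, 69]
*      → [4761]
-5     → [4761, -5]
swap   → [-5, 4761]
drop   → [-5]
4      → [-5, 4]
/      → [-1]
drop   → []
8      → [8]
dup    → [8, 8]
-      → [0]
2      → [0, 2]
*      → [0]
negate → [0]
62     → [0, 62]
+      → [62]
drop   → []
11     → [11]
-3     → [11, -3]
8      → [11, -3, 8]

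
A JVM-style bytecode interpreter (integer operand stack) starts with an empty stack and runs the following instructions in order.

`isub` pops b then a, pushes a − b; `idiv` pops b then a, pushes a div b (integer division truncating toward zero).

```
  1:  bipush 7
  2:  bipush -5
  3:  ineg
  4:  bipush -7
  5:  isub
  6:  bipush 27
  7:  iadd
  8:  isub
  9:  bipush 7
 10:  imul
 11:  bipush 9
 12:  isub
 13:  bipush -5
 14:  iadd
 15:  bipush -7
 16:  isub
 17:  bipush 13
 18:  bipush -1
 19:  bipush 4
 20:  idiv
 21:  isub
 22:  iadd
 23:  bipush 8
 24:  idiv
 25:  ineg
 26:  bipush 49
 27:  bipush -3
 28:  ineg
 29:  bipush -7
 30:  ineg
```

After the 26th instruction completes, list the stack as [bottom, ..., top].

[27, 49]

bipush 7  : 7
bipush -5 : 7 -5
ineg      : 7 5
bipush -7 : 7 5 -7
isub      : 7 12
bipush 27 : 7 12 27
iadd      : 7 39
isub      : -32
bipush 7  : -32 7
imul      : -224
bipush 9  : -224 9
isub      : -233
bipush -5 : -233 -5
iadd      : -238
bipush -7 : -238 -7
isub      : -231
bipush 13 : -231 13
bipush -1 : -231 13 -1
bipush 4  : -231 13 -1 4
idiv      : -231 13 0
isub      : -231 13
iadd      : -218
bipush 8  : -218 8
idiv      : -27
ineg      : 27
bipush 49 : 27 49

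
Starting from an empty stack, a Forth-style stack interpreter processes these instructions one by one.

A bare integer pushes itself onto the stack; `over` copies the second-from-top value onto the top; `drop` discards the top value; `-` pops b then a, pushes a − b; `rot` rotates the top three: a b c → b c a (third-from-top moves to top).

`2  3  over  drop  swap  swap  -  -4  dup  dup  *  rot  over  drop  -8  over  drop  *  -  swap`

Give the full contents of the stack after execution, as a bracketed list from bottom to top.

[8, -4]

2    -> [2]
3    -> [2, 3]
over -> [2, 3, 2]
drop -> [2, 3]
swap -> [3, 2]
swap -> [2, 3]
-    -> [-1]
-4   -> [-1, -4]
dup  -> [-1, -4, -4]
dup  -> [-1, -4, -4, -4]
*    -> [-1, -4, 16]
rot  -> [-4, 16, -1]
over -> [-4, 16, -1, 16]
drop -> [-4, 16, -1]
-8   -> [-4, 16, -1, -8]
over -> [-4, 16, -1, -8, -1]
drop -> [-4, 16, -1, -8]
*    -> [-4, 16, 8]
-    -> [-4, 8]
swap -> [8, -4]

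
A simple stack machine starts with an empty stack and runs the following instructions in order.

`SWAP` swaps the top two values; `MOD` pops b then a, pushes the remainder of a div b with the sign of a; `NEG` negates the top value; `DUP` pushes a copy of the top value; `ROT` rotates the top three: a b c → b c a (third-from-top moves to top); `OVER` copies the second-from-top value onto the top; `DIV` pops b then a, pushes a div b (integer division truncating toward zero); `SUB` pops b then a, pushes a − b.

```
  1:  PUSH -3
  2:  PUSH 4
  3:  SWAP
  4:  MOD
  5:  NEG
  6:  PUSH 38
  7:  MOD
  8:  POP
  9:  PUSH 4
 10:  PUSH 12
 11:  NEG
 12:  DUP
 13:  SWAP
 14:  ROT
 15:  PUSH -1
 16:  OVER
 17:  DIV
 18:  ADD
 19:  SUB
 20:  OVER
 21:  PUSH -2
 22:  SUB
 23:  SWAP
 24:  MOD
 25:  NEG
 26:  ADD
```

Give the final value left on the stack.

PUSH -3  -3
PUSH 4   -3 4
SWAP     4 -3
MOD      1
NEG      -1
PUSH 38  -1 38
MOD      -1
POP      (empty)
PUSH 4   4
PUSH 12  4 12
NEG      4 -12
DUP      4 -12 -12
SWAP     4 -12 -12
ROT      -12 -12 4
PUSH -1  -12 -12 4 -1
OVER     -12 -12 4 -1 4
DIV      -12 -12 4 0
ADD      -12 -12 4
SUB      -12 -16
OVER     -12 -16 -12
PUSH -2  -12 -16 -12 -2
SUB      -12 -16 -10
SWAP     -12 -10 -16
MOD      -12 -10
NEG      -12 10
ADD      -2

-2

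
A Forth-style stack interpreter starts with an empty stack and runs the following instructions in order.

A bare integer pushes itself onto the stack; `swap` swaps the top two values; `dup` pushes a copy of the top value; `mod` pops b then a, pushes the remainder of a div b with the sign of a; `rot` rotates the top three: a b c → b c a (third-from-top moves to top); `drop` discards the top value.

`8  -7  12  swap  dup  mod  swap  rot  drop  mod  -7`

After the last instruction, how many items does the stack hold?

8    -> [8]
-7   -> [8, -7]
12   -> [8, -7, 12]
swap -> [8, 12, -7]
dup  -> [8, 12, -7, -7]
mod  -> [8, 12, 0]
swap -> [8, 0, 12]
rot  -> [0, 12, 8]
drop -> [0, 12]
mod  -> [0]
-7   -> [0, -7]

2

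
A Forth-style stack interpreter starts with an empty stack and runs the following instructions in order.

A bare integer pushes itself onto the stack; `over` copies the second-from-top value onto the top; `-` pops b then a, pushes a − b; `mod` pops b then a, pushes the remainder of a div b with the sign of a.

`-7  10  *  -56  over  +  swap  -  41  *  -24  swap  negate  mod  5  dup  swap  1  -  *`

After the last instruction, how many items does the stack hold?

2

-7     -> [-7]
10     -> [-7, 10]
*      -> [-70]
-56    -> [-70, -56]
over   -> [-70, -56, -70]
+      -> [-70, -126]
swap   -> [-126, -70]
-      -> [-56]
41     -> [-56, 41]
*      -> [-2296]
-24    -> [-2296, -24]
swap   -> [-24, -2296]
negate -> [-24, 2296]
mod    -> [-24]
5      -> [-24, 5]
dup    -> [-24, 5, 5]
swap   -> [-24, 5, 5]
1      -> [-24, 5, 5, 1]
-      -> [-24, 5, 4]
*      -> [-24, 20]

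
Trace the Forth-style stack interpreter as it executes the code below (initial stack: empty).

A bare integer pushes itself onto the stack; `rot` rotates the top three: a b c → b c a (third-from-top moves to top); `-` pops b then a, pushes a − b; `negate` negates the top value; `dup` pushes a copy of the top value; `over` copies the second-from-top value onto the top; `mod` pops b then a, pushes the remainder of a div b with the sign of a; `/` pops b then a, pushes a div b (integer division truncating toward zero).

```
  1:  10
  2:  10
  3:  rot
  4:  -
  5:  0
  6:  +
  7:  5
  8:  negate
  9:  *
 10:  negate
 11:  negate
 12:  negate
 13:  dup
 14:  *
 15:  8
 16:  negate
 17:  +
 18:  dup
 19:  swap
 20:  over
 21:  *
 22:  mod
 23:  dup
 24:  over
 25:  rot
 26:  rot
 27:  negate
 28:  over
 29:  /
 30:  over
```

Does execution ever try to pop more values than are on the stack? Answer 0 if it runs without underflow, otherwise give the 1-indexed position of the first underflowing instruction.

10 : [10]
10 : [10, 10]
rot  — needs 3 operands, stack has 2 → underflow

3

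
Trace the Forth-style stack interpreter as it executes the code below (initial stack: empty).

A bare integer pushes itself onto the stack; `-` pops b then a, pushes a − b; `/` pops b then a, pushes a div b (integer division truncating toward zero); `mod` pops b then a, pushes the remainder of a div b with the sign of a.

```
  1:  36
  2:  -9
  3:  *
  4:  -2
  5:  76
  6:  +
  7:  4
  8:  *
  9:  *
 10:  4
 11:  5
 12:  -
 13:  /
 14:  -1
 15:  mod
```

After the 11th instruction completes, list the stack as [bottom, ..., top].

36 : [36]
-9 : [36, -9]
*  : [-324]
-2 : [-324, -2]
76 : [-324, -2, 76]
+  : [-324, 74]
4  : [-324, 74, 4]
*  : [-324, 296]
*  : [-95904]
4  : [-95904, 4]
5  : [-95904, 4, 5]

[-95904, 4, 5]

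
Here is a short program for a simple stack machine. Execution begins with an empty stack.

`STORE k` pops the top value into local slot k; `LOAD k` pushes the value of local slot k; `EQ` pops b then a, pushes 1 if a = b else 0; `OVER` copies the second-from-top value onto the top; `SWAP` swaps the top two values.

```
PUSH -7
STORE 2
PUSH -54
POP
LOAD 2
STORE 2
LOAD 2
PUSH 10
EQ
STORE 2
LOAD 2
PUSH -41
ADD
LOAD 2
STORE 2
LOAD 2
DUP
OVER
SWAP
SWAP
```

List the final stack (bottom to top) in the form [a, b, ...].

[-41, 0, 0, 0]

PUSH -7   -7
STORE 2   (empty)
PUSH -54  -54
POP       (empty)
LOAD 2    -7
STORE 2   (empty)
LOAD 2    -7
PUSH 10   -7 10
EQ        0
STORE 2   (empty)
LOAD 2    0
PUSH -41  0 -41
ADD       -41
LOAD 2    -41 0
STORE 2   -41
LOAD 2    -41 0
DUP       -41 0 0
OVER      -41 0 0 0
SWAP      -41 0 0 0
SWAP      -41 0 0 0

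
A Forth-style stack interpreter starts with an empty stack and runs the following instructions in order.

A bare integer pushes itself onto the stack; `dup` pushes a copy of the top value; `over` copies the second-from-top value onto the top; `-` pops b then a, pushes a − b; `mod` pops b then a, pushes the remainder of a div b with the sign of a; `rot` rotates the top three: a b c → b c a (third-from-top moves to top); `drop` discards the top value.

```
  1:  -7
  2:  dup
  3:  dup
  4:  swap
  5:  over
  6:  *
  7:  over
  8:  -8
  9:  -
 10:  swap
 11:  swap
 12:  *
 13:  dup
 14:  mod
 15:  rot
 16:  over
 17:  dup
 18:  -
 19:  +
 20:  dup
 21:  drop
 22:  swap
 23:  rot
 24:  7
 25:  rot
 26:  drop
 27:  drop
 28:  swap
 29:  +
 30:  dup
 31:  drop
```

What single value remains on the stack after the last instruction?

-14

-7   : -7
dup  : -7 -7
dup  : -7 -7 -7
swap : -7 -7 -7
over : -7 -7 -7 -7
*    : -7 -7 49
over : -7 -7 49 -7
-8   : -7 -7 49 -7 -8
-    : -7 -7 49 1
swap : -7 -7 1 49
swap : -7 -7 49 1
*    : -7 -7 49
dup  : -7 -7 49 49
mod  : -7 -7 0
rot  : -7 0 -7
over : -7 0 -7 0
dup  : -7 0 -7 0 0
-    : -7 0 -7 0
+    : -7 0 -7
dup  : -7 0 -7 -7
drop : -7 0 -7
swap : -7 -7 0
rot  : -7 0 -7
7    : -7 0 -7 7
rot  : -7 -7 7 0
drop : -7 -7 7
drop : -7 -7
swap : -7 -7
+    : -14
dup  : -14 -14
drop : -14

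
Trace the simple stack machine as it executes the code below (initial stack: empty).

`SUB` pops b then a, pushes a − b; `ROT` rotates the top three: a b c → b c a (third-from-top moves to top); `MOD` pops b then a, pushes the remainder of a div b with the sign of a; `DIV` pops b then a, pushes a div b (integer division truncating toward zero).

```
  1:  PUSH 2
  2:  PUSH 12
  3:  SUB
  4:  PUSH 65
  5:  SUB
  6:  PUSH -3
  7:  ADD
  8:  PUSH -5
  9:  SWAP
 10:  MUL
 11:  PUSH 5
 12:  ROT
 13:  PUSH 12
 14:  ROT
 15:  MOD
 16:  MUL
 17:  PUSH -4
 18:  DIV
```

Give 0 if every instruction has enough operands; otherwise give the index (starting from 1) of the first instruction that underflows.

12

PUSH 2  -> 2
PUSH 12 -> 2 12
SUB     -> -10
PUSH 65 -> -10 65
SUB     -> -75
PUSH -3 -> -75 -3
ADD     -> -78
PUSH -5 -> -78 -5
SWAP    -> -5 -78
MUL     -> 390
PUSH 5  -> 390 5
ROT  — needs 3 operands, stack has 2 → underflow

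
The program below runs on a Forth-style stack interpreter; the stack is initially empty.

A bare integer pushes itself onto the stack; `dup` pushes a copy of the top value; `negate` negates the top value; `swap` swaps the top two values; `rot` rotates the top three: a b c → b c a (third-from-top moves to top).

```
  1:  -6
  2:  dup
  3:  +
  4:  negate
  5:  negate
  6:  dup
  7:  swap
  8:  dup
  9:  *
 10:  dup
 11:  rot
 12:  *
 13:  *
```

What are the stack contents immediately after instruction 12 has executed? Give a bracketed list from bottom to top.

-6     -> [-6]
dup    -> [-6, -6]
+      -> [-12]
negate -> [12]
negate -> [-12]
dup    -> [-12, -12]
swap   -> [-12, -12]
dup    -> [-12, -12, -12]
*      -> [-12, 144]
dup    -> [-12, 144, 144]
rot    -> [144, 144, -12]
*      -> [144, -1728]

[144, -1728]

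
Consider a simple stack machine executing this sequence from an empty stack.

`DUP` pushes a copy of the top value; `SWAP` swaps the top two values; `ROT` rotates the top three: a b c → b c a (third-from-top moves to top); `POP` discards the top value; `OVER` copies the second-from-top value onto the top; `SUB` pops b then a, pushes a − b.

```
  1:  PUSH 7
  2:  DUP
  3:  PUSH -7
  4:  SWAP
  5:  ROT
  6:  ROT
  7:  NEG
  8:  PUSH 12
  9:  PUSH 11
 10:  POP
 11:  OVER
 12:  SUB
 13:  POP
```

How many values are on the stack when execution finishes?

PUSH 7  -> 7
DUP     -> 7 7
PUSH -7 -> 7 7 -7
SWAP    -> 7 -7 7
ROT     -> -7 7 7
ROT     -> 7 7 -7
NEG     -> 7 7 7
PUSH 12 -> 7 7 7 12
PUSH 11 -> 7 7 7 12 11
POP     -> 7 7 7 12
OVER    -> 7 7 7 12 7
SUB     -> 7 7 7 5
POP     -> 7 7 7

3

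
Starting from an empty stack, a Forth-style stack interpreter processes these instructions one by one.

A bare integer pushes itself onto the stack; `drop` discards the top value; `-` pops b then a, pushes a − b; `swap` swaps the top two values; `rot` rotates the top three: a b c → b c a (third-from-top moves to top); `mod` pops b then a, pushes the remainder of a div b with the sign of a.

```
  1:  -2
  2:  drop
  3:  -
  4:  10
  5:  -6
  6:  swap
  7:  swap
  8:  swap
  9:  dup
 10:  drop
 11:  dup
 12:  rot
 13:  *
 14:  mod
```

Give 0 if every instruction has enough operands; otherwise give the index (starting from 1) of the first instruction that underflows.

-2   -> -2
drop -> (empty)
-  — needs 2 operands, stack has 0 → underflow

3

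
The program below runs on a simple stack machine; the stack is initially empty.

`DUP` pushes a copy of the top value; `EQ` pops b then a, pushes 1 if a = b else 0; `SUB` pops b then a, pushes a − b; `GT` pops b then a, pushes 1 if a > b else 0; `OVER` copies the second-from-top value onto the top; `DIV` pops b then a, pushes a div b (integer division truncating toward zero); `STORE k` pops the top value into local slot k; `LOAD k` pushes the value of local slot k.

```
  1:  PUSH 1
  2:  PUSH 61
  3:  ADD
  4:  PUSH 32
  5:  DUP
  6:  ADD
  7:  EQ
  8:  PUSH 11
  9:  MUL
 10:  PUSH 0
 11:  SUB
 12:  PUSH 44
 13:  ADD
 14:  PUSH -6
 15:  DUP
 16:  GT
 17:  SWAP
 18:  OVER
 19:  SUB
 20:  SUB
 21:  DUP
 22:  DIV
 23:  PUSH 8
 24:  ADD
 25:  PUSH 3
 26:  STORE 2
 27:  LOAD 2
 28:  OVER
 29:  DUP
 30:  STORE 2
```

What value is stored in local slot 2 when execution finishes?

PUSH 1  -> [1]
PUSH 61 -> [1, 61]
ADD     -> [62]
PUSH 32 -> [62, 32]
DUP     -> [62, 32, 32]
ADD     -> [62, 64]
EQ      -> [0]
PUSH 11 -> [0, 11]
MUL     -> [0]
PUSH 0  -> [0, 0]
SUB     -> [0]
PUSH 44 -> [0, 44]
ADD     -> [44]
PUSH -6 -> [44, -6]
DUP     -> [44, -6, -6]
GT      -> [44, 0]
SWAP    -> [0, 44]
OVER    -> [0, 44, 0]
SUB     -> [0, 44]
SUB     -> [-44]
DUP     -> [-44, -44]
DIV     -> [1]
PUSH 8  -> [1, 8]
ADD     -> [9]
PUSH 3  -> [9, 3]
STORE 2 -> [9]
LOAD 2  -> [9, 3]
OVER    -> [9, 3, 9]
DUP     -> [9, 3, 9, 9]
STORE 2 -> [9, 3, 9]

9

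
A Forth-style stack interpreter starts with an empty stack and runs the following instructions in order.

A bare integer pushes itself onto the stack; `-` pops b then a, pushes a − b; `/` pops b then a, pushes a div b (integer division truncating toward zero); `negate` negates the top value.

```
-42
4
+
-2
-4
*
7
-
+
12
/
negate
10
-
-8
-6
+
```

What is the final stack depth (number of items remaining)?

-42    → -42
4      → -42 4
+      → -38
-2     → -38 -2
-4     → -38 -2 -4
*      → -38 8
7      → -38 8 7
-      → -38 1
+      → -37
12     → -37 12
/      → -3
negate → 3
10     → 3 10
-      → -7
-8     → -7 -8
-6     → -7 -8 -6
+      → -7 -14

2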